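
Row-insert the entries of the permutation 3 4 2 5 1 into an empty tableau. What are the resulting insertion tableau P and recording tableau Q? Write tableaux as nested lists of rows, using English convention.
P = [[1, 4, 5], [2], [3]], Q = [[1, 2, 4], [3], [5]]

Insert each entry of the permutation into P by Schensted row insertion, recording in Q the position of each new cell.

Insert 3: appended to row 1. P = [[3]].
Insert 4: appended to row 1. P = [[3, 4]].
Insert 2: 2 bumps 3 from row 1; 3 starts row 2. P = [[2, 4], [3]].
Insert 5: appended to row 1. P = [[2, 4, 5], [3]].
Insert 1: 1 bumps 2 from row 1; 2 bumps 3 from row 2; 3 starts row 3. P = [[1, 4, 5], [2], [3]].

So P = [[1, 4, 5], [2], [3]], Q = [[1, 2, 4], [3], [5]].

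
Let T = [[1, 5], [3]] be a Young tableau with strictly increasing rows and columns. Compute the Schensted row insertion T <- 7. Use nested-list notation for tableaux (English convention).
[[1, 5, 7], [3]]

7 is larger than every entry of row 1, so it is appended to row 1. The new tableau is [[1, 5, 7], [3]].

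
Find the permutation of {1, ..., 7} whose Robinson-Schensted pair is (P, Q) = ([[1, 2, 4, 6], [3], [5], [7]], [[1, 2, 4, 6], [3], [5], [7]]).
1 7 3 5 4 6 2

Reverse the RSK construction: for i from n down to 1, find the cell of Q containing i, remove the entry at that cell from P, and reverse-bump it up through P; the value ejected from row 1 is w(i).

Step i=7: Q has 7 at row 4, column 1; remove 7 from row 4 of P and reverse-bump: 7 enters row 3 and ejects 5; 5 enters row 2 and ejects 3; 3 enters row 1 and ejects 2. So w(7) = 2. P is now [[1, 3, 4, 6], [5], [7]].
Step i=6: Q has 6 at row 1, column 4; remove that cell from P, ejecting 6. So w(6) = 6. P is now [[1, 3, 4], [5], [7]].
Step i=5: Q has 5 at row 3, column 1; remove 7 from row 3 of P and reverse-bump: 7 enters row 2 and ejects 5; 5 enters row 1 and ejects 4. So w(5) = 4. P is now [[1, 3, 5], [7]].
Step i=4: Q has 4 at row 1, column 3; remove that cell from P, ejecting 5. So w(4) = 5. P is now [[1, 3], [7]].
Step i=3: Q has 3 at row 2, column 1; remove 7 from row 2 of P and reverse-bump: 7 enters row 1 and ejects 3. So w(3) = 3. P is now [[1, 7]].
Step i=2: Q has 2 at row 1, column 2; remove that cell from P, ejecting 7. So w(2) = 7. P is now [[1]].
Step i=1: Q has 1 at row 1, column 1; remove that cell from P, ejecting 1. So w(1) = 1. P is now [].

So w = 1 7 3 5 4 6 2.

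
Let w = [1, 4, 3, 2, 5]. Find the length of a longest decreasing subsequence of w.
3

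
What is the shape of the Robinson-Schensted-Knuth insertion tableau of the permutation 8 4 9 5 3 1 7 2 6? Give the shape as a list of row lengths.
Row-insert each entry into an empty tableau.

After inserting 8: P = [[8]].
After inserting 4: P = [[4], [8]].
After inserting 9: P = [[4, 9], [8]].
After inserting 5: P = [[4, 5], [8, 9]].
After inserting 3: P = [[3, 5], [4, 9], [8]].
After inserting 1: P = [[1, 5], [3, 9], [4], [8]].
After inserting 7: P = [[1, 5, 7], [3, 9], [4], [8]].
After inserting 2: P = [[1, 2, 7], [3, 5], [4, 9], [8]].
After inserting 6: P = [[1, 2, 6], [3, 5, 7], [4, 9], [8]].

The final insertion tableau P = [[1, 2, 6], [3, 5, 7], [4, 9], [8]] has shape [3, 3, 2, 1].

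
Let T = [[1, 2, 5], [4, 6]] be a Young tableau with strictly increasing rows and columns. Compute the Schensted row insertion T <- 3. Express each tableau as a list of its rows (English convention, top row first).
[[1, 2, 3], [4, 5], [6]]

In row 1, 3 replaces 5 (the leftmost entry greater than 3); 5 is bumped to row 2. In row 2, 5 replaces 6 (the leftmost entry greater than 5); 6 is bumped to row 3. 6 starts a new row 3. The new tableau is [[1, 2, 3], [4, 5], [6]].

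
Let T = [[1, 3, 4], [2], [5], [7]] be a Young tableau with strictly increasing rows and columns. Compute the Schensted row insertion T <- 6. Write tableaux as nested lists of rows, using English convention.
6 is larger than every entry of row 1, so it is appended to row 1. The new tableau is [[1, 3, 4, 6], [2], [5], [7]].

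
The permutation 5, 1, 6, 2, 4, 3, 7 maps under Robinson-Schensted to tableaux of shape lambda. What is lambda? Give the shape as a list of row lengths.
[4, 2, 1]

Row-insert each entry into an empty tableau.

After inserting 5: P = [[5]].
After inserting 1: P = [[1], [5]].
After inserting 6: P = [[1, 6], [5]].
After inserting 2: P = [[1, 2], [5, 6]].
After inserting 4: P = [[1, 2, 4], [5, 6]].
After inserting 3: P = [[1, 2, 3], [4, 6], [5]].
After inserting 7: P = [[1, 2, 3, 7], [4, 6], [5]].

The final insertion tableau P = [[1, 2, 3, 7], [4, 6], [5]] has shape [4, 2, 1].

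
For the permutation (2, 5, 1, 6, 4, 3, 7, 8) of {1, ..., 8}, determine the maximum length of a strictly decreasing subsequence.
3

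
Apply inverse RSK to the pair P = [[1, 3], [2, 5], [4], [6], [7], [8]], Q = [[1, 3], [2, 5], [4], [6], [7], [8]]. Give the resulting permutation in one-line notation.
Reverse the RSK construction: for i from n down to 1, find the cell of Q containing i, remove the entry at that cell from P, and reverse-bump it up through P; the value ejected from row 1 is w(i).

Step i=8: Q has 8 at row 6, column 1; remove 8 from row 6 of P and reverse-bump: 8 enters row 5 and ejects 7; 7 enters row 4 and ejects 6; 6 enters row 3 and ejects 4; 4 enters row 2 and ejects 2; 2 enters row 1 and ejects 1. So w(8) = 1. P is now [[2, 3], [4, 5], [6], [7], [8]].
Step i=7: Q has 7 at row 5, column 1; remove 8 from row 5 of P and reverse-bump: 8 enters row 4 and ejects 7; 7 enters row 3 and ejects 6; 6 enters row 2 and ejects 5; 5 enters row 1 and ejects 3. So w(7) = 3. P is now [[2, 5], [4, 6], [7], [8]].
Step i=6: Q has 6 at row 4, column 1; remove 8 from row 4 of P and reverse-bump: 8 enters row 3 and ejects 7; 7 enters row 2 and ejects 6; 6 enters row 1 and ejects 5. So w(6) = 5. P is now [[2, 6], [4, 7], [8]].
Step i=5: Q has 5 at row 2, column 2; remove 7 from row 2 of P and reverse-bump: 7 enters row 1 and ejects 6. So w(5) = 6. P is now [[2, 7], [4], [8]].
Step i=4: Q has 4 at row 3, column 1; remove 8 from row 3 of P and reverse-bump: 8 enters row 2 and ejects 4; 4 enters row 1 and ejects 2. So w(4) = 2. P is now [[4, 7], [8]].
Step i=3: Q has 3 at row 1, column 2; remove that cell from P, ejecting 7. So w(3) = 7. P is now [[4], [8]].
Step i=2: Q has 2 at row 2, column 1; remove 8 from row 2 of P and reverse-bump: 8 enters row 1 and ejects 4. So w(2) = 4. P is now [[8]].
Step i=1: Q has 1 at row 1, column 1; remove that cell from P, ejecting 8. So w(1) = 8. P is now [].

So w = 8 4 7 2 6 5 3 1.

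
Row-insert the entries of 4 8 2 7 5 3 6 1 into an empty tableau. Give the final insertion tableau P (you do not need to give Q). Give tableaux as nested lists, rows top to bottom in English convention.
Insert 4: appended to row 1. P = [[4]].
Insert 8: appended to row 1. P = [[4, 8]].
Insert 2: 2 bumps 4 from row 1; 4 starts row 2. P = [[2, 8], [4]].
Insert 7: 7 bumps 8 from row 1; 8 appends to row 2. P = [[2, 7], [4, 8]].
Insert 5: 5 bumps 7 from row 1; 7 bumps 8 from row 2; 8 starts row 3. P = [[2, 5], [4, 7], [8]].
Insert 3: 3 bumps 5 from row 1; 5 bumps 7 from row 2; 7 bumps 8 from row 3; 8 starts row 4. P = [[2, 3], [4, 5], [7], [8]].
Insert 6: appended to row 1. P = [[2, 3, 6], [4, 5], [7], [8]].
Insert 1: 1 bumps 2 from row 1; 2 bumps 4 from row 2; 4 bumps 7 from row 3; 7 bumps 8 from row 4; 8 starts row 5. P = [[1, 3, 6], [2, 5], [4], [7], [8]].

So P = [[1, 3, 6], [2, 5], [4], [7], [8]].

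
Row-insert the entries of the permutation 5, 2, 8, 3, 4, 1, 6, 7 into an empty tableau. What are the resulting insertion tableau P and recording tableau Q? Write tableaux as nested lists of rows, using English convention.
Insert each entry of the permutation into P by Schensted row insertion, recording in Q the position of each new cell.

Insert 5: appended to row 1. P = [[5]], Q = [[1]].
Insert 2: 2 bumps 5 from row 1; 5 starts row 2. P = [[2], [5]], Q = [[1], [2]].
Insert 8: appended to row 1. P = [[2, 8], [5]], Q = [[1, 3], [2]].
Insert 3: 3 bumps 8 from row 1; 8 appends to row 2. P = [[2, 3], [5, 8]], Q = [[1, 3], [2, 4]].
Insert 4: appended to row 1. P = [[2, 3, 4], [5, 8]], Q = [[1, 3, 5], [2, 4]].
Insert 1: 1 bumps 2 from row 1; 2 bumps 5 from row 2; 5 starts row 3. P = [[1, 3, 4], [2, 8], [5]], Q = [[1, 3, 5], [2, 4], [6]].
Insert 6: appended to row 1. P = [[1, 3, 4, 6], [2, 8], [5]], Q = [[1, 3, 5, 7], [2, 4], [6]].
Insert 7: appended to row 1. P = [[1, 3, 4, 6, 7], [2, 8], [5]], Q = [[1, 3, 5, 7, 8], [2, 4], [6]].

So P = [[1, 3, 4, 6, 7], [2, 8], [5]], Q = [[1, 3, 5, 7, 8], [2, 4], [6]].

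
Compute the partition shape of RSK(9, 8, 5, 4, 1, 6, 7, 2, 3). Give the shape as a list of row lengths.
[3, 3, 1, 1, 1]

RSK row insertion gives P = [[1, 2, 3], [4, 6, 7], [5], [8], [9]], which has shape [3, 3, 1, 1, 1].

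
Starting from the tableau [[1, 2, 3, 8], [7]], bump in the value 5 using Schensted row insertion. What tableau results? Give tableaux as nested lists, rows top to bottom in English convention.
[[1, 2, 3, 5], [7, 8]]

In row 1, 5 replaces 8 (the leftmost entry greater than 5); 8 is bumped to row 2. 8 is appended to row 2. The new tableau is [[1, 2, 3, 5], [7, 8]].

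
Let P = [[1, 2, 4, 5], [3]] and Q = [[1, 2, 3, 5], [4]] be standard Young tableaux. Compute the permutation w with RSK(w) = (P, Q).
Reverse the RSK construction: for i from n down to 1, find the cell of Q containing i, remove the entry at that cell from P, and reverse-bump it up through P; the value ejected from row 1 is w(i).

Step i=5: Q has 5 at row 1, column 4; remove that cell from P, ejecting 5. So w(5) = 5. P is now [[1, 2, 4], [3]].
Step i=4: Q has 4 at row 2, column 1; remove 3 from row 2 of P and reverse-bump: 3 enters row 1 and ejects 2. So w(4) = 2. P is now [[1, 3, 4]].
Step i=3: Q has 3 at row 1, column 3; remove that cell from P, ejecting 4. So w(3) = 4. P is now [[1, 3]].
Step i=2: Q has 2 at row 1, column 2; remove that cell from P, ejecting 3. So w(2) = 3. P is now [[1]].
Step i=1: Q has 1 at row 1, column 1; remove that cell from P, ejecting 1. So w(1) = 1. P is now [].

So w = 1 3 4 2 5.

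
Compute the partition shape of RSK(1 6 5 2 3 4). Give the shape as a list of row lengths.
Row-insert each entry into an empty tableau.

After inserting 1: P = [[1]].
After inserting 6: P = [[1, 6]].
After inserting 5: P = [[1, 5], [6]].
After inserting 2: P = [[1, 2], [5], [6]].
After inserting 3: P = [[1, 2, 3], [5], [6]].
After inserting 4: P = [[1, 2, 3, 4], [5], [6]].

The final insertion tableau P = [[1, 2, 3, 4], [5], [6]] has shape [4, 1, 1].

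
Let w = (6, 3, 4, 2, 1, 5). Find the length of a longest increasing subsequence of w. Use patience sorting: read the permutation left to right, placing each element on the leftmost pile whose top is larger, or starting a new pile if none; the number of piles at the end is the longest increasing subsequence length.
3

6: new pile. tops = [6]
3: onto pile 1 (replacing 6). tops = [3]
4: new pile. tops = [3, 4]
2: onto pile 1 (replacing 3). tops = [2, 4]
1: onto pile 1 (replacing 2). tops = [1, 4]
5: new pile. tops = [1, 4, 5]

3 piles, so the longest increasing subsequence has length 3.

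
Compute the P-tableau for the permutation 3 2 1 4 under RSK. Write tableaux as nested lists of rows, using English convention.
Insert 3: appended to row 1. P = [[3]].
Insert 2: 2 bumps 3 from row 1; 3 starts row 2. P = [[2], [3]].
Insert 1: 1 bumps 2 from row 1; 2 bumps 3 from row 2; 3 starts row 3. P = [[1], [2], [3]].
Insert 4: appended to row 1. P = [[1, 4], [2], [3]].

So P = [[1, 4], [2], [3]].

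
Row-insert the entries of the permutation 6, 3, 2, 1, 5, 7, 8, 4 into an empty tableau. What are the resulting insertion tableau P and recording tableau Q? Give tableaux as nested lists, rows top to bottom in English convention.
Insert each entry of the permutation into P by Schensted row insertion, recording in Q the position of each new cell.

Insert 6: appended to row 1. P = [[6]].
Insert 3: 3 bumps 6 from row 1; 6 starts row 2. P = [[3], [6]].
Insert 2: 2 bumps 3 from row 1; 3 bumps 6 from row 2; 6 starts row 3. P = [[2], [3], [6]].
Insert 1: 1 bumps 2 from row 1; 2 bumps 3 from row 2; 3 bumps 6 from row 3; 6 starts row 4. P = [[1], [2], [3], [6]].
Insert 5: appended to row 1. P = [[1, 5], [2], [3], [6]].
Insert 7: appended to row 1. P = [[1, 5, 7], [2], [3], [6]].
Insert 8: appended to row 1. P = [[1, 5, 7, 8], [2], [3], [6]].
Insert 4: 4 bumps 5 from row 1; 5 appends to row 2. P = [[1, 4, 7, 8], [2, 5], [3], [6]].

So P = [[1, 4, 7, 8], [2, 5], [3], [6]], Q = [[1, 5, 6, 7], [2, 8], [3], [4]].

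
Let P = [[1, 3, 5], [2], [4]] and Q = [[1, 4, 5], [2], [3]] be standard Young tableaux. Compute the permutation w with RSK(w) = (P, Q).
4 2 1 3 5

Reverse the RSK construction: for i from n down to 1, find the cell of Q containing i, remove the entry at that cell from P, and reverse-bump it up through P; the value ejected from row 1 is w(i).

Step i=5: Q has 5 at row 1, column 3; remove that cell from P, ejecting 5. So w(5) = 5. P is now [[1, 3], [2], [4]].
Step i=4: Q has 4 at row 1, column 2; remove that cell from P, ejecting 3. So w(4) = 3. P is now [[1], [2], [4]].
Step i=3: Q has 3 at row 3, column 1; remove 4 from row 3 of P and reverse-bump: 4 enters row 2 and ejects 2; 2 enters row 1 and ejects 1. So w(3) = 1. P is now [[2], [4]].
Step i=2: Q has 2 at row 2, column 1; remove 4 from row 2 of P and reverse-bump: 4 enters row 1 and ejects 2. So w(2) = 2. P is now [[4]].
Step i=1: Q has 1 at row 1, column 1; remove that cell from P, ejecting 4. So w(1) = 4. P is now [].

So w = 4 2 1 3 5.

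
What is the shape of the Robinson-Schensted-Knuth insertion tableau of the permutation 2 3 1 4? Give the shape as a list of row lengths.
Row-insert each entry into an empty tableau.

After inserting 2: P = [[2]].
After inserting 3: P = [[2, 3]].
After inserting 1: P = [[1, 3], [2]].
After inserting 4: P = [[1, 3, 4], [2]].

The final insertion tableau P = [[1, 3, 4], [2]] has shape [3, 1].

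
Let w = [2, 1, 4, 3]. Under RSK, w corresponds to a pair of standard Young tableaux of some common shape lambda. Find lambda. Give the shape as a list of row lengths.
Row-insert each entry into an empty tableau.

After inserting 2: P = [[2]].
After inserting 1: P = [[1], [2]].
After inserting 4: P = [[1, 4], [2]].
After inserting 3: P = [[1, 3], [2, 4]].

The final insertion tableau P = [[1, 3], [2, 4]] has shape [2, 2].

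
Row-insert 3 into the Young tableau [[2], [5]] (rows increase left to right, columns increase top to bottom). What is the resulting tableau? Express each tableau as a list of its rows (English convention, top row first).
[[2, 3], [5]]

3 is larger than every entry of row 1, so it is appended to row 1. The new tableau is [[2, 3], [5]].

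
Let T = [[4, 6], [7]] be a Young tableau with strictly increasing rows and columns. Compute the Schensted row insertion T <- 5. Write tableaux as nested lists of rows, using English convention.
In row 1, 5 replaces 6 (the leftmost entry greater than 5); 6 is bumped to row 2. In row 2, 6 replaces 7 (the leftmost entry greater than 6); 7 is bumped to row 3. 7 starts a new row 3. The new tableau is [[4, 5], [6], [7]].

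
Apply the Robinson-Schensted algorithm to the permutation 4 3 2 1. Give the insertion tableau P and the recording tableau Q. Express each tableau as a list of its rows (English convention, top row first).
Insert each entry of the permutation into P by Schensted row insertion, recording in Q the position of each new cell.

Insert 4: appended to row 1. P = [[4]], Q = [[1]].
Insert 3: 3 bumps 4 from row 1; 4 starts row 2. P = [[3], [4]], Q = [[1], [2]].
Insert 2: 2 bumps 3 from row 1; 3 bumps 4 from row 2; 4 starts row 3. P = [[2], [3], [4]], Q = [[1], [2], [3]].
Insert 1: 1 bumps 2 from row 1; 2 bumps 3 from row 2; 3 bumps 4 from row 3; 4 starts row 4. P = [[1], [2], [3], [4]], Q = [[1], [2], [3], [4]].

So P = [[1], [2], [3], [4]], Q = [[1], [2], [3], [4]].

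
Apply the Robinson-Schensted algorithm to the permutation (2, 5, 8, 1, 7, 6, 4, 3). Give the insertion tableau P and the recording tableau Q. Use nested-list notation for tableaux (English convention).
P = [[1, 3, 6], [2, 4], [5], [7], [8]], Q = [[1, 2, 3], [4, 5], [6], [7], [8]]

Insert each entry of the permutation into P by Schensted row insertion, recording in Q the position of each new cell.

Insert 2: appended to row 1. P = [[2]].
Insert 5: appended to row 1. P = [[2, 5]].
Insert 8: appended to row 1. P = [[2, 5, 8]].
Insert 1: 1 bumps 2 from row 1; 2 starts row 2. P = [[1, 5, 8], [2]].
Insert 7: 7 bumps 8 from row 1; 8 appends to row 2. P = [[1, 5, 7], [2, 8]].
Insert 6: 6 bumps 7 from row 1; 7 bumps 8 from row 2; 8 starts row 3. P = [[1, 5, 6], [2, 7], [8]].
Insert 4: 4 bumps 5 from row 1; 5 bumps 7 from row 2; 7 bumps 8 from row 3; 8 starts row 4. P = [[1, 4, 6], [2, 5], [7], [8]].
Insert 3: 3 bumps 4 from row 1; 4 bumps 5 from row 2; 5 bumps 7 from row 3; 7 bumps 8 from row 4; 8 starts row 5. P = [[1, 3, 6], [2, 4], [5], [7], [8]].

So P = [[1, 3, 6], [2, 4], [5], [7], [8]], Q = [[1, 2, 3], [4, 5], [6], [7], [8]].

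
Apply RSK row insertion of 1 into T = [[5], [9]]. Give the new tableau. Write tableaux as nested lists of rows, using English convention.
[[1], [5], [9]]

In row 1, 1 replaces 5 (the leftmost entry greater than 1); 5 is bumped to row 2. In row 2, 5 replaces 9 (the leftmost entry greater than 5); 9 is bumped to row 3. 9 starts a new row 3. The new tableau is [[1], [5], [9]].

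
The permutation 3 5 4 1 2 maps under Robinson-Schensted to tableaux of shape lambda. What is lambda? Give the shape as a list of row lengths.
[2, 2, 1]

Row-insert each entry into an empty tableau.

After inserting 3: P = [[3]].
After inserting 5: P = [[3, 5]].
After inserting 4: P = [[3, 4], [5]].
After inserting 1: P = [[1, 4], [3], [5]].
After inserting 2: P = [[1, 2], [3, 4], [5]].

The final insertion tableau P = [[1, 2], [3, 4], [5]] has shape [2, 2, 1].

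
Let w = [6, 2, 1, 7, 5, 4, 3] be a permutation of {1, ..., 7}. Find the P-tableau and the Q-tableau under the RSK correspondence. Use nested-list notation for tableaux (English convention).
Insert each entry of the permutation into P by Schensted row insertion, recording in Q the position of each new cell.

After inserting 6: P = [[6]].
After inserting 2: P = [[2], [6]].
After inserting 1: P = [[1], [2], [6]].
After inserting 7: P = [[1, 7], [2], [6]].
After inserting 5: P = [[1, 5], [2, 7], [6]].
After inserting 4: P = [[1, 4], [2, 5], [6, 7]].
After inserting 3: P = [[1, 3], [2, 4], [5, 7], [6]].

So P = [[1, 3], [2, 4], [5, 7], [6]], Q = [[1, 4], [2, 5], [3, 6], [7]].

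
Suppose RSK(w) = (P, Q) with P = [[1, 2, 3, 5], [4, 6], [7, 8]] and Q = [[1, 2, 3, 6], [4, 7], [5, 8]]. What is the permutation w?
1 2 7 4 3 8 6 5

Reverse the RSK construction: for i from n down to 1, find the cell of Q containing i, remove the entry at that cell from P, and reverse-bump it up through P; the value ejected from row 1 is w(i).

Step i=8: Q has 8 at row 3, column 2; remove 8 from row 3 of P and reverse-bump: 8 enters row 2 and ejects 6; 6 enters row 1 and ejects 5. So w(8) = 5. P is now [[1, 2, 3, 6], [4, 8], [7]].
Step i=7: Q has 7 at row 2, column 2; remove 8 from row 2 of P and reverse-bump: 8 enters row 1 and ejects 6. So w(7) = 6. P is now [[1, 2, 3, 8], [4], [7]].
Step i=6: Q has 6 at row 1, column 4; remove that cell from P, ejecting 8. So w(6) = 8. P is now [[1, 2, 3], [4], [7]].
Step i=5: Q has 5 at row 3, column 1; remove 7 from row 3 of P and reverse-bump: 7 enters row 2 and ejects 4; 4 enters row 1 and ejects 3. So w(5) = 3. P is now [[1, 2, 4], [7]].
Step i=4: Q has 4 at row 2, column 1; remove 7 from row 2 of P and reverse-bump: 7 enters row 1 and ejects 4. So w(4) = 4. P is now [[1, 2, 7]].
Step i=3: Q has 3 at row 1, column 3; remove that cell from P, ejecting 7. So w(3) = 7. P is now [[1, 2]].
Step i=2: Q has 2 at row 1, column 2; remove that cell from P, ejecting 2. So w(2) = 2. P is now [[1]].
Step i=1: Q has 1 at row 1, column 1; remove that cell from P, ejecting 1. So w(1) = 1. P is now [].

So w = 1 2 7 4 3 8 6 5.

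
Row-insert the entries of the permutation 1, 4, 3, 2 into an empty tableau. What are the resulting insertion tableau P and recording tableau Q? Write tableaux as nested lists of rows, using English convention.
Insert each entry of the permutation into P by Schensted row insertion, recording in Q the position of each new cell.

Insert 1: appended to row 1. P = [[1]].
Insert 4: appended to row 1. P = [[1, 4]].
Insert 3: 3 bumps 4 from row 1; 4 starts row 2. P = [[1, 3], [4]].
Insert 2: 2 bumps 3 from row 1; 3 bumps 4 from row 2; 4 starts row 3. P = [[1, 2], [3], [4]].

So P = [[1, 2], [3], [4]], Q = [[1, 2], [3], [4]].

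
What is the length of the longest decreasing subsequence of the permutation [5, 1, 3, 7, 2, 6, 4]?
3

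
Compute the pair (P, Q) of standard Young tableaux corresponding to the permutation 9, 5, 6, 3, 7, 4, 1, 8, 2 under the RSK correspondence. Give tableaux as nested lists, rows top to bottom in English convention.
Insert each entry of the permutation into P by Schensted row insertion, recording in Q the position of each new cell.

Insert 9: appended to row 1. P = [[9]].
Insert 5: 5 bumps 9 from row 1; 9 starts row 2. P = [[5], [9]].
Insert 6: appended to row 1. P = [[5, 6], [9]].
Insert 3: 3 bumps 5 from row 1; 5 bumps 9 from row 2; 9 starts row 3. P = [[3, 6], [5], [9]].
Insert 7: appended to row 1. P = [[3, 6, 7], [5], [9]].
Insert 4: 4 bumps 6 from row 1; 6 appends to row 2. P = [[3, 4, 7], [5, 6], [9]].
Insert 1: 1 bumps 3 from row 1; 3 bumps 5 from row 2; 5 bumps 9 from row 3; 9 starts row 4. P = [[1, 4, 7], [3, 6], [5], [9]].
Insert 8: appended to row 1. P = [[1, 4, 7, 8], [3, 6], [5], [9]].
Insert 2: 2 bumps 4 from row 1; 4 bumps 6 from row 2; 6 appends to row 3. P = [[1, 2, 7, 8], [3, 4], [5, 6], [9]].

So P = [[1, 2, 7, 8], [3, 4], [5, 6], [9]], Q = [[1, 3, 5, 8], [2, 6], [4, 9], [7]].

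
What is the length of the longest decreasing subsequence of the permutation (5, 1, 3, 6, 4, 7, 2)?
3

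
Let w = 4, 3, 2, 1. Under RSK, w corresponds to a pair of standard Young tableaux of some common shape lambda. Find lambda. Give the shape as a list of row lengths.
Row-insert each entry into an empty tableau.

After inserting 4: P = [[4]].
After inserting 3: P = [[3], [4]].
After inserting 2: P = [[2], [3], [4]].
After inserting 1: P = [[1], [2], [3], [4]].

The final insertion tableau P = [[1], [2], [3], [4]] has shape [1, 1, 1, 1].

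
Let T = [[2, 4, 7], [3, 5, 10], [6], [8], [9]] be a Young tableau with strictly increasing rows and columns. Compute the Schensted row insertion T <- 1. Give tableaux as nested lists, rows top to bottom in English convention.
In row 1, 1 replaces 2 (the leftmost entry greater than 1); 2 is bumped to row 2. In row 2, 2 replaces 3 (the leftmost entry greater than 2); 3 is bumped to row 3. In row 3, 3 replaces 6 (the leftmost entry greater than 3); 6 is bumped to row 4. In row 4, 6 replaces 8 (the leftmost entry greater than 6); 8 is bumped to row 5. In row 5, 8 replaces 9 (the leftmost entry greater than 8); 9 is bumped to row 6. 9 starts a new row 6. The new tableau is [[1, 4, 7], [2, 5, 10], [3], [6], [8], [9]].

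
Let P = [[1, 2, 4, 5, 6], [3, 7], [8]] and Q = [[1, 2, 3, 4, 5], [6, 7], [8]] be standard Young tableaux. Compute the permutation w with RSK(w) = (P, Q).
1 3 4 5 8 2 7 6

Reverse the RSK construction: for i from n down to 1, find the cell of Q containing i, remove the entry at that cell from P, and reverse-bump it up through P; the value ejected from row 1 is w(i).

Step i=8: Q has 8 at row 3, column 1; remove 8 from row 3 of P and reverse-bump: 8 enters row 2 and ejects 7; 7 enters row 1 and ejects 6. So w(8) = 6. P is now [[1, 2, 4, 5, 7], [3, 8]].
Step i=7: Q has 7 at row 2, column 2; remove 8 from row 2 of P and reverse-bump: 8 enters row 1 and ejects 7. So w(7) = 7. P is now [[1, 2, 4, 5, 8], [3]].
Step i=6: Q has 6 at row 2, column 1; remove 3 from row 2 of P and reverse-bump: 3 enters row 1 and ejects 2. So w(6) = 2. P is now [[1, 3, 4, 5, 8]].
Step i=5: Q has 5 at row 1, column 5; remove that cell from P, ejecting 8. So w(5) = 8. P is now [[1, 3, 4, 5]].
Step i=4: Q has 4 at row 1, column 4; remove that cell from P, ejecting 5. So w(4) = 5. P is now [[1, 3, 4]].
Step i=3: Q has 3 at row 1, column 3; remove that cell from P, ejecting 4. So w(3) = 4. P is now [[1, 3]].
Step i=2: Q has 2 at row 1, column 2; remove that cell from P, ejecting 3. So w(2) = 3. P is now [[1]].
Step i=1: Q has 1 at row 1, column 1; remove that cell from P, ejecting 1. So w(1) = 1. P is now [].

So w = 1 3 4 5 8 2 7 6.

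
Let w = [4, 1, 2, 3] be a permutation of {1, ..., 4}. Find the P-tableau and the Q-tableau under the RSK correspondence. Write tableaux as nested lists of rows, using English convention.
Insert each entry of the permutation into P by Schensted row insertion, recording in Q the position of each new cell.

Insert 4: appended to row 1. P = [[4]], Q = [[1]].
Insert 1: 1 bumps 4 from row 1; 4 starts row 2. P = [[1], [4]], Q = [[1], [2]].
Insert 2: appended to row 1. P = [[1, 2], [4]], Q = [[1, 3], [2]].
Insert 3: appended to row 1. P = [[1, 2, 3], [4]], Q = [[1, 3, 4], [2]].

So P = [[1, 2, 3], [4]], Q = [[1, 3, 4], [2]].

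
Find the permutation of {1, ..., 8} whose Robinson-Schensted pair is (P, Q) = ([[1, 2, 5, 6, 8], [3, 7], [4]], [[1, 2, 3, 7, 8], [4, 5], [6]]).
1 4 7 3 5 2 6 8

Reverse the RSK construction: for i from n down to 1, find the cell of Q containing i, remove the entry at that cell from P, and reverse-bump it up through P; the value ejected from row 1 is w(i).

Step i=8: Q has 8 at row 1, column 5; remove that cell from P, ejecting 8. So w(8) = 8. P is now [[1, 2, 5, 6], [3, 7], [4]].
Step i=7: Q has 7 at row 1, column 4; remove that cell from P, ejecting 6. So w(7) = 6. P is now [[1, 2, 5], [3, 7], [4]].
Step i=6: Q has 6 at row 3, column 1; remove 4 from row 3 of P and reverse-bump: 4 enters row 2 and ejects 3; 3 enters row 1 and ejects 2. So w(6) = 2. P is now [[1, 3, 5], [4, 7]].
Step i=5: Q has 5 at row 2, column 2; remove 7 from row 2 of P and reverse-bump: 7 enters row 1 and ejects 5. So w(5) = 5. P is now [[1, 3, 7], [4]].
Step i=4: Q has 4 at row 2, column 1; remove 4 from row 2 of P and reverse-bump: 4 enters row 1 and ejects 3. So w(4) = 3. P is now [[1, 4, 7]].
Step i=3: Q has 3 at row 1, column 3; remove that cell from P, ejecting 7. So w(3) = 7. P is now [[1, 4]].
Step i=2: Q has 2 at row 1, column 2; remove that cell from P, ejecting 4. So w(2) = 4. P is now [[1]].
Step i=1: Q has 1 at row 1, column 1; remove that cell from P, ejecting 1. So w(1) = 1. P is now [].

So w = 1 4 7 3 5 2 6 8.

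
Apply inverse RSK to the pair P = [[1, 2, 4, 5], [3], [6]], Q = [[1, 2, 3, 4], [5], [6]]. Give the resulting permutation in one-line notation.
1 3 4 6 5 2

Reverse the RSK construction: for i from n down to 1, find the cell of Q containing i, remove the entry at that cell from P, and reverse-bump it up through P; the value ejected from row 1 is w(i).

Step i=6: Q has 6 at row 3, column 1; remove 6 from row 3 of P and reverse-bump: 6 enters row 2 and ejects 3; 3 enters row 1 and ejects 2. So w(6) = 2. P is now [[1, 3, 4, 5], [6]].
Step i=5: Q has 5 at row 2, column 1; remove 6 from row 2 of P and reverse-bump: 6 enters row 1 and ejects 5. So w(5) = 5. P is now [[1, 3, 4, 6]].
Step i=4: Q has 4 at row 1, column 4; remove that cell from P, ejecting 6. So w(4) = 6. P is now [[1, 3, 4]].
Step i=3: Q has 3 at row 1, column 3; remove that cell from P, ejecting 4. So w(3) = 4. P is now [[1, 3]].
Step i=2: Q has 2 at row 1, column 2; remove that cell from P, ejecting 3. So w(2) = 3. P is now [[1]].
Step i=1: Q has 1 at row 1, column 1; remove that cell from P, ejecting 1. So w(1) = 1. P is now [].

So w = 1 3 4 6 5 2.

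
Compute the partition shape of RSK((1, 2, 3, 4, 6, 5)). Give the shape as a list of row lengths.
RSK row insertion gives P = [[1, 2, 3, 4, 5], [6]], which has shape [5, 1].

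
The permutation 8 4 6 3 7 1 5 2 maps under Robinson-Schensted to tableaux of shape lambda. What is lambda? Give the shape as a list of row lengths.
[3, 2, 2, 1]

Row-insert each entry into an empty tableau.

After inserting 8: P = [[8]].
After inserting 4: P = [[4], [8]].
After inserting 6: P = [[4, 6], [8]].
After inserting 3: P = [[3, 6], [4], [8]].
After inserting 7: P = [[3, 6, 7], [4], [8]].
After inserting 1: P = [[1, 6, 7], [3], [4], [8]].
After inserting 5: P = [[1, 5, 7], [3, 6], [4], [8]].
After inserting 2: P = [[1, 2, 7], [3, 5], [4, 6], [8]].

The final insertion tableau P = [[1, 2, 7], [3, 5], [4, 6], [8]] has shape [3, 2, 2, 1].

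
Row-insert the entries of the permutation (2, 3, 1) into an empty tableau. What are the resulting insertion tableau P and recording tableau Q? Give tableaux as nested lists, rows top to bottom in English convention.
P = [[1, 3], [2]], Q = [[1, 2], [3]]

Insert each entry of the permutation into P by Schensted row insertion, recording in Q the position of each new cell.

Insert 2: appended to row 1. P = [[2]].
Insert 3: appended to row 1. P = [[2, 3]].
Insert 1: 1 bumps 2 from row 1; 2 starts row 2. P = [[1, 3], [2]].

So P = [[1, 3], [2]], Q = [[1, 2], [3]].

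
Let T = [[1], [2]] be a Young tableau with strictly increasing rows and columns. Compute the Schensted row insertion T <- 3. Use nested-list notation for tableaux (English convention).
3 is larger than every entry of row 1, so it is appended to row 1. The new tableau is [[1, 3], [2]].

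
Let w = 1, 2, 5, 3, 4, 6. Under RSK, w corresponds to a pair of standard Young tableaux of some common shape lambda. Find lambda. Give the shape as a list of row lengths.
Row-insert each entry into an empty tableau.

After inserting 1: P = [[1]].
After inserting 2: P = [[1, 2]].
After inserting 5: P = [[1, 2, 5]].
After inserting 3: P = [[1, 2, 3], [5]].
After inserting 4: P = [[1, 2, 3, 4], [5]].
After inserting 6: P = [[1, 2, 3, 4, 6], [5]].

The final insertion tableau P = [[1, 2, 3, 4, 6], [5]] has shape [5, 1].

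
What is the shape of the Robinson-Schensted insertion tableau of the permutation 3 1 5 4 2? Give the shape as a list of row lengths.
[2, 2, 1]

Row-insert each entry into an empty tableau.

After inserting 3: P = [[3]].
After inserting 1: P = [[1], [3]].
After inserting 5: P = [[1, 5], [3]].
After inserting 4: P = [[1, 4], [3, 5]].
After inserting 2: P = [[1, 2], [3, 4], [5]].

The final insertion tableau P = [[1, 2], [3, 4], [5]] has shape [2, 2, 1].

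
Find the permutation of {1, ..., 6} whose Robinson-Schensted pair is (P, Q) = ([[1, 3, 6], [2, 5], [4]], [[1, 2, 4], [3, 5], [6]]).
Reverse the RSK construction: for i from n down to 1, find the cell of Q containing i, remove the entry at that cell from P, and reverse-bump it up through P; the value ejected from row 1 is w(i).

Step i=6: Q has 6 at row 3, column 1; remove 4 from row 3 of P and reverse-bump: 4 enters row 2 and ejects 2; 2 enters row 1 and ejects 1. So w(6) = 1. P is now [[2, 3, 6], [4, 5]].
Step i=5: Q has 5 at row 2, column 2; remove 5 from row 2 of P and reverse-bump: 5 enters row 1 and ejects 3. So w(5) = 3. P is now [[2, 5, 6], [4]].
Step i=4: Q has 4 at row 1, column 3; remove that cell from P, ejecting 6. So w(4) = 6. P is now [[2, 5], [4]].
Step i=3: Q has 3 at row 2, column 1; remove 4 from row 2 of P and reverse-bump: 4 enters row 1 and ejects 2. So w(3) = 2. P is now [[4, 5]].
Step i=2: Q has 2 at row 1, column 2; remove that cell from P, ejecting 5. So w(2) = 5. P is now [[4]].
Step i=1: Q has 1 at row 1, column 1; remove that cell from P, ejecting 4. So w(1) = 4. P is now [].

So w = 4 5 2 6 3 1.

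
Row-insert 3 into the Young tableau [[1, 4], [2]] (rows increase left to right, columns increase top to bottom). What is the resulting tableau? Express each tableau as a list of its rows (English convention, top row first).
In row 1, 3 replaces 4 (the leftmost entry greater than 3); 4 is bumped to row 2. 4 is appended to row 2. The new tableau is [[1, 3], [2, 4]].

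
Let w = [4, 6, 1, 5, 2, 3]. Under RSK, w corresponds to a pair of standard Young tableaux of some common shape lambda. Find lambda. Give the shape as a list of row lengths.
[3, 2, 1]

Row-insert each entry into an empty tableau.

After inserting 4: P = [[4]].
After inserting 6: P = [[4, 6]].
After inserting 1: P = [[1, 6], [4]].
After inserting 5: P = [[1, 5], [4, 6]].
After inserting 2: P = [[1, 2], [4, 5], [6]].
After inserting 3: P = [[1, 2, 3], [4, 5], [6]].

The final insertion tableau P = [[1, 2, 3], [4, 5], [6]] has shape [3, 2, 1].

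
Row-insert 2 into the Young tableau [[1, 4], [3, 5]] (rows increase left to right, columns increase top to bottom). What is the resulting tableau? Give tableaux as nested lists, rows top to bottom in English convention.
In row 1, 2 replaces 4 (the leftmost entry greater than 2); 4 is bumped to row 2. In row 2, 4 replaces 5 (the leftmost entry greater than 4); 5 is bumped to row 3. 5 starts a new row 3. The new tableau is [[1, 2], [3, 4], [5]].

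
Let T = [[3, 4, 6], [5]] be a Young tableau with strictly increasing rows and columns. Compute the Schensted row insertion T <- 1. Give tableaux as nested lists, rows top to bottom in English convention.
[[1, 4, 6], [3], [5]]

In row 1, 1 replaces 3 (the leftmost entry greater than 1); 3 is bumped to row 2. In row 2, 3 replaces 5 (the leftmost entry greater than 3); 5 is bumped to row 3. 5 starts a new row 3. The new tableau is [[1, 4, 6], [3], [5]].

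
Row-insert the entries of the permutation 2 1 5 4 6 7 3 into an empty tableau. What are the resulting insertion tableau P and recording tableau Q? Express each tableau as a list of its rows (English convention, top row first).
Insert each entry of the permutation into P by Schensted row insertion, recording in Q the position of each new cell.

Insert 2: appended to row 1. P = [[2]], Q = [[1]].
Insert 1: 1 bumps 2 from row 1; 2 starts row 2. P = [[1], [2]], Q = [[1], [2]].
Insert 5: appended to row 1. P = [[1, 5], [2]], Q = [[1, 3], [2]].
Insert 4: 4 bumps 5 from row 1; 5 appends to row 2. P = [[1, 4], [2, 5]], Q = [[1, 3], [2, 4]].
Insert 6: appended to row 1. P = [[1, 4, 6], [2, 5]], Q = [[1, 3, 5], [2, 4]].
Insert 7: appended to row 1. P = [[1, 4, 6, 7], [2, 5]], Q = [[1, 3, 5, 6], [2, 4]].
Insert 3: 3 bumps 4 from row 1; 4 bumps 5 from row 2; 5 starts row 3. P = [[1, 3, 6, 7], [2, 4], [5]], Q = [[1, 3, 5, 6], [2, 4], [7]].

So P = [[1, 3, 6, 7], [2, 4], [5]], Q = [[1, 3, 5, 6], [2, 4], [7]].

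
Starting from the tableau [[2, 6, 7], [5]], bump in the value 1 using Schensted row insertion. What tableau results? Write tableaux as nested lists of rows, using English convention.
[[1, 6, 7], [2], [5]]

In row 1, 1 replaces 2 (the leftmost entry greater than 1); 2 is bumped to row 2. In row 2, 2 replaces 5 (the leftmost entry greater than 2); 5 is bumped to row 3. 5 starts a new row 3. The new tableau is [[1, 6, 7], [2], [5]].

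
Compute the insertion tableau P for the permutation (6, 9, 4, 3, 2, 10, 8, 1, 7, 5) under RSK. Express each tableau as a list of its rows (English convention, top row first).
After inserting 6: P = [[6]].
After inserting 9: P = [[6, 9]].
After inserting 4: P = [[4, 9], [6]].
After inserting 3: P = [[3, 9], [4], [6]].
After inserting 2: P = [[2, 9], [3], [4], [6]].
After inserting 10: P = [[2, 9, 10], [3], [4], [6]].
After inserting 8: P = [[2, 8, 10], [3, 9], [4], [6]].
After inserting 1: P = [[1, 8, 10], [2, 9], [3], [4], [6]].
After inserting 7: P = [[1, 7, 10], [2, 8], [3, 9], [4], [6]].
After inserting 5: P = [[1, 5, 10], [2, 7], [3, 8], [4, 9], [6]].

So P = [[1, 5, 10], [2, 7], [3, 8], [4, 9], [6]].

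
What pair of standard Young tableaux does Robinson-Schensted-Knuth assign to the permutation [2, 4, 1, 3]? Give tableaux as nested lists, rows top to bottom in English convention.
Insert each entry of the permutation into P by Schensted row insertion, recording in Q the position of each new cell.

Insert 2: appended to row 1. P = [[2]].
Insert 4: appended to row 1. P = [[2, 4]].
Insert 1: 1 bumps 2 from row 1; 2 starts row 2. P = [[1, 4], [2]].
Insert 3: 3 bumps 4 from row 1; 4 appends to row 2. P = [[1, 3], [2, 4]].

So P = [[1, 3], [2, 4]], Q = [[1, 2], [3, 4]].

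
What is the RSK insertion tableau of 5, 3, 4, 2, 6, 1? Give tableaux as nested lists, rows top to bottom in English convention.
Insert 5: appended to row 1. P = [[5]].
Insert 3: 3 bumps 5 from row 1; 5 starts row 2. P = [[3], [5]].
Insert 4: appended to row 1. P = [[3, 4], [5]].
Insert 2: 2 bumps 3 from row 1; 3 bumps 5 from row 2; 5 starts row 3. P = [[2, 4], [3], [5]].
Insert 6: appended to row 1. P = [[2, 4, 6], [3], [5]].
Insert 1: 1 bumps 2 from row 1; 2 bumps 3 from row 2; 3 bumps 5 from row 3; 5 starts row 4. P = [[1, 4, 6], [2], [3], [5]].

So P = [[1, 4, 6], [2], [3], [5]].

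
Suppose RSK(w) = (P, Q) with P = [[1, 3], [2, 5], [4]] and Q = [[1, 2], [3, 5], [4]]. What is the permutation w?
Reverse the RSK construction: for i from n down to 1, find the cell of Q containing i, remove the entry at that cell from P, and reverse-bump it up through P; the value ejected from row 1 is w(i).

Step i=5: Q has 5 at row 2, column 2; remove 5 from row 2 of P and reverse-bump: 5 enters row 1 and ejects 3. So w(5) = 3. P is now [[1, 5], [2], [4]].
Step i=4: Q has 4 at row 3, column 1; remove 4 from row 3 of P and reverse-bump: 4 enters row 2 and ejects 2; 2 enters row 1 and ejects 1. So w(4) = 1. P is now [[2, 5], [4]].
Step i=3: Q has 3 at row 2, column 1; remove 4 from row 2 of P and reverse-bump: 4 enters row 1 and ejects 2. So w(3) = 2. P is now [[4, 5]].
Step i=2: Q has 2 at row 1, column 2; remove that cell from P, ejecting 5. So w(2) = 5. P is now [[4]].
Step i=1: Q has 1 at row 1, column 1; remove that cell from P, ejecting 4. So w(1) = 4. P is now [].

So w = 4 5 2 1 3.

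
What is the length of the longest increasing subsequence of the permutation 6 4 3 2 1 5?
2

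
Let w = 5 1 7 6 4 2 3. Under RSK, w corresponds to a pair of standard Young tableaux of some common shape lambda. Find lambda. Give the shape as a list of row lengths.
[3, 2, 1, 1]

Row-insert each entry into an empty tableau.

After inserting 5: P = [[5]].
After inserting 1: P = [[1], [5]].
After inserting 7: P = [[1, 7], [5]].
After inserting 6: P = [[1, 6], [5, 7]].
After inserting 4: P = [[1, 4], [5, 6], [7]].
After inserting 2: P = [[1, 2], [4, 6], [5], [7]].
After inserting 3: P = [[1, 2, 3], [4, 6], [5], [7]].

The final insertion tableau P = [[1, 2, 3], [4, 6], [5], [7]] has shape [3, 2, 1, 1].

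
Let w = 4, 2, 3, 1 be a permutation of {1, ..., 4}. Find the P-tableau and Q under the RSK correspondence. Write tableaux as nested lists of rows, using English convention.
P = [[1, 3], [2], [4]], Q = [[1, 3], [2], [4]]

Insert each entry of the permutation into P by Schensted row insertion, recording in Q the position of each new cell.

After inserting 4: P = [[4]].
After inserting 2: P = [[2], [4]].
After inserting 3: P = [[2, 3], [4]].
After inserting 1: P = [[1, 3], [2], [4]].

So P = [[1, 3], [2], [4]], Q = [[1, 3], [2], [4]].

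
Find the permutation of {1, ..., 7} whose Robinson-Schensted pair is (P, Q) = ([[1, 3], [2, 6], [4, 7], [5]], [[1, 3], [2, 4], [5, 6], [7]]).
5 4 7 6 2 3 1

Reverse the RSK construction: for i from n down to 1, find the cell of Q containing i, remove the entry at that cell from P, and reverse-bump it up through P; the value ejected from row 1 is w(i).

Step i=7: Q has 7 at row 4, column 1; remove 5 from row 4 of P and reverse-bump: 5 enters row 3 and ejects 4; 4 enters row 2 and ejects 2; 2 enters row 1 and ejects 1. So w(7) = 1. P is now [[2, 3], [4, 6], [5, 7]].
Step i=6: Q has 6 at row 3, column 2; remove 7 from row 3 of P and reverse-bump: 7 enters row 2 and ejects 6; 6 enters row 1 and ejects 3. So w(6) = 3. P is now [[2, 6], [4, 7], [5]].
Step i=5: Q has 5 at row 3, column 1; remove 5 from row 3 of P and reverse-bump: 5 enters row 2 and ejects 4; 4 enters row 1 and ejects 2. So w(5) = 2. P is now [[4, 6], [5, 7]].
Step i=4: Q has 4 at row 2, column 2; remove 7 from row 2 of P and reverse-bump: 7 enters row 1 and ejects 6. So w(4) = 6. P is now [[4, 7], [5]].
Step i=3: Q has 3 at row 1, column 2; remove that cell from P, ejecting 7. So w(3) = 7. P is now [[4], [5]].
Step i=2: Q has 2 at row 2, column 1; remove 5 from row 2 of P and reverse-bump: 5 enters row 1 and ejects 4. So w(2) = 4. P is now [[5]].
Step i=1: Q has 1 at row 1, column 1; remove that cell from P, ejecting 5. So w(1) = 5. P is now [].

So w = 5 4 7 6 2 3 1.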